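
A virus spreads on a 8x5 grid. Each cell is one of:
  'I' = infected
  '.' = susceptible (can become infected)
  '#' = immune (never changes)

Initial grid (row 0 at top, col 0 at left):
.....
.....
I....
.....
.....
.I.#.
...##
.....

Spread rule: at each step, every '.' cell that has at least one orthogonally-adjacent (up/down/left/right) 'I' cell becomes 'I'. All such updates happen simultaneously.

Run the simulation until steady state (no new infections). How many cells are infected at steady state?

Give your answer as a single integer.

Step 0 (initial): 2 infected
Step 1: +7 new -> 9 infected
Step 2: +9 new -> 18 infected
Step 3: +7 new -> 25 infected
Step 4: +6 new -> 31 infected
Step 5: +5 new -> 36 infected
Step 6: +1 new -> 37 infected
Step 7: +0 new -> 37 infected

Answer: 37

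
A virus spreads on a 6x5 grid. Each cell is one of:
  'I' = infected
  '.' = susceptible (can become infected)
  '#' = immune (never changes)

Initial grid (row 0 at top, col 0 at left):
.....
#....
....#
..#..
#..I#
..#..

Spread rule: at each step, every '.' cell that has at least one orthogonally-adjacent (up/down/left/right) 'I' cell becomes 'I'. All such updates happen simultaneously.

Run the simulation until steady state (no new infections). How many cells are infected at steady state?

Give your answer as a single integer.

Answer: 24

Derivation:
Step 0 (initial): 1 infected
Step 1: +3 new -> 4 infected
Step 2: +4 new -> 8 infected
Step 3: +4 new -> 12 infected
Step 4: +6 new -> 18 infected
Step 5: +4 new -> 22 infected
Step 6: +1 new -> 23 infected
Step 7: +1 new -> 24 infected
Step 8: +0 new -> 24 infected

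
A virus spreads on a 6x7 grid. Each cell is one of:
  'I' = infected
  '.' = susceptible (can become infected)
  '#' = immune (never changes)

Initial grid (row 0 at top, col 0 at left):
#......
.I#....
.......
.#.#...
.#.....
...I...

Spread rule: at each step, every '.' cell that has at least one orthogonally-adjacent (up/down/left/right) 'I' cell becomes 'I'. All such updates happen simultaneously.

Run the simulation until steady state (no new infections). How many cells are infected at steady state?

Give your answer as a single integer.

Step 0 (initial): 2 infected
Step 1: +6 new -> 8 infected
Step 2: +7 new -> 15 infected
Step 3: +8 new -> 23 infected
Step 4: +6 new -> 29 infected
Step 5: +4 new -> 33 infected
Step 6: +3 new -> 36 infected
Step 7: +1 new -> 37 infected
Step 8: +0 new -> 37 infected

Answer: 37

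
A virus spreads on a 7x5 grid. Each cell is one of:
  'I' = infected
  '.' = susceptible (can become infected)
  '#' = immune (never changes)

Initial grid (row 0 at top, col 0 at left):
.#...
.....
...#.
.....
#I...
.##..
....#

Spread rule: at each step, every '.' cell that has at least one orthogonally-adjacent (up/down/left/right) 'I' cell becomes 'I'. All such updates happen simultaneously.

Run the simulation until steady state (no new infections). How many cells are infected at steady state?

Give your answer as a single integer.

Answer: 29

Derivation:
Step 0 (initial): 1 infected
Step 1: +2 new -> 3 infected
Step 2: +4 new -> 7 infected
Step 3: +6 new -> 13 infected
Step 4: +5 new -> 18 infected
Step 5: +5 new -> 23 infected
Step 6: +3 new -> 26 infected
Step 7: +2 new -> 28 infected
Step 8: +1 new -> 29 infected
Step 9: +0 new -> 29 infected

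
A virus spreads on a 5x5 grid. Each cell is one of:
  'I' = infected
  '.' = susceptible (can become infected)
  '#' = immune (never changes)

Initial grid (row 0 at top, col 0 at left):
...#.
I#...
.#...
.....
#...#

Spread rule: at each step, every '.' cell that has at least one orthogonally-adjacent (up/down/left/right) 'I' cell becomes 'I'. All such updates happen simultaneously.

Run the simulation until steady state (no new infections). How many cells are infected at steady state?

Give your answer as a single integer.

Answer: 20

Derivation:
Step 0 (initial): 1 infected
Step 1: +2 new -> 3 infected
Step 2: +2 new -> 5 infected
Step 3: +2 new -> 7 infected
Step 4: +3 new -> 10 infected
Step 5: +4 new -> 14 infected
Step 6: +4 new -> 18 infected
Step 7: +2 new -> 20 infected
Step 8: +0 new -> 20 infected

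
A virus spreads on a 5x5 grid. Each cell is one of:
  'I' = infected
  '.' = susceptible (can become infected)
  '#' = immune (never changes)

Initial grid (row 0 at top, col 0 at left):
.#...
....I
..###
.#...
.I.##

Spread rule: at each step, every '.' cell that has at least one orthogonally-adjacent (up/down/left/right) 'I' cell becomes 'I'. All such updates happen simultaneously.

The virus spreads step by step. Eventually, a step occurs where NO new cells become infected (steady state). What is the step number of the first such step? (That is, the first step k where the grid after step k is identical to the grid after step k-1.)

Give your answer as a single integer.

Answer: 6

Derivation:
Step 0 (initial): 2 infected
Step 1: +4 new -> 6 infected
Step 2: +4 new -> 10 infected
Step 3: +4 new -> 14 infected
Step 4: +3 new -> 17 infected
Step 5: +1 new -> 18 infected
Step 6: +0 new -> 18 infected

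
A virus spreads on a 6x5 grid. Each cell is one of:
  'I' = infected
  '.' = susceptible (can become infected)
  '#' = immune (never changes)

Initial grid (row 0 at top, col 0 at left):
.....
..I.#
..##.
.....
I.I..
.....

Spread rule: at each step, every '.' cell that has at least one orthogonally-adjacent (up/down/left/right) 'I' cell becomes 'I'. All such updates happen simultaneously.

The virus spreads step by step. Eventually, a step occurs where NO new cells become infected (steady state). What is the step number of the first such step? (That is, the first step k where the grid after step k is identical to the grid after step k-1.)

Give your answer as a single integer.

Step 0 (initial): 3 infected
Step 1: +9 new -> 12 infected
Step 2: +10 new -> 22 infected
Step 3: +4 new -> 26 infected
Step 4: +1 new -> 27 infected
Step 5: +0 new -> 27 infected

Answer: 5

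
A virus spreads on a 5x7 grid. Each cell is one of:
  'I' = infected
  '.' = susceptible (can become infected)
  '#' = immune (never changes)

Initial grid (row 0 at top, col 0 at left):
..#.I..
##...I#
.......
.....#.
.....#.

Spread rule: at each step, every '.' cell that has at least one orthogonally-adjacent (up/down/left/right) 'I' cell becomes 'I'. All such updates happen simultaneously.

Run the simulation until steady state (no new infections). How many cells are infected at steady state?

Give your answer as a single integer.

Answer: 27

Derivation:
Step 0 (initial): 2 infected
Step 1: +4 new -> 6 infected
Step 2: +4 new -> 10 infected
Step 3: +4 new -> 14 infected
Step 4: +4 new -> 18 infected
Step 5: +3 new -> 21 infected
Step 6: +3 new -> 24 infected
Step 7: +2 new -> 26 infected
Step 8: +1 new -> 27 infected
Step 9: +0 new -> 27 infected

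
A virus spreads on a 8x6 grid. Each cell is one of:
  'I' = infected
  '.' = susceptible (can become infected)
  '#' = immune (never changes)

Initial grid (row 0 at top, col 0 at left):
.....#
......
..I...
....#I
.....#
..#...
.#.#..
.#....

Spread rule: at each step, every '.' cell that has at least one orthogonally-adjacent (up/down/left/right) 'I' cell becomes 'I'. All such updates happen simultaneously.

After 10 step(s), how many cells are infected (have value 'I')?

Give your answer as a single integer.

Answer: 41

Derivation:
Step 0 (initial): 2 infected
Step 1: +5 new -> 7 infected
Step 2: +9 new -> 16 infected
Step 3: +7 new -> 23 infected
Step 4: +6 new -> 29 infected
Step 5: +2 new -> 31 infected
Step 6: +3 new -> 34 infected
Step 7: +3 new -> 37 infected
Step 8: +2 new -> 39 infected
Step 9: +1 new -> 40 infected
Step 10: +1 new -> 41 infected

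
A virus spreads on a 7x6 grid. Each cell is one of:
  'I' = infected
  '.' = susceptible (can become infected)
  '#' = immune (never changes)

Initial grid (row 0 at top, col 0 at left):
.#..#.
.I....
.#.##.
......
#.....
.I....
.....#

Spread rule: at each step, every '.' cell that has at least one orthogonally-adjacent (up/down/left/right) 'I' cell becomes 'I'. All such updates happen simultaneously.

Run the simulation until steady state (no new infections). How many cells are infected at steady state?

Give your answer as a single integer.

Step 0 (initial): 2 infected
Step 1: +6 new -> 8 infected
Step 2: +10 new -> 18 infected
Step 3: +7 new -> 25 infected
Step 4: +5 new -> 30 infected
Step 5: +4 new -> 34 infected
Step 6: +1 new -> 35 infected
Step 7: +0 new -> 35 infected

Answer: 35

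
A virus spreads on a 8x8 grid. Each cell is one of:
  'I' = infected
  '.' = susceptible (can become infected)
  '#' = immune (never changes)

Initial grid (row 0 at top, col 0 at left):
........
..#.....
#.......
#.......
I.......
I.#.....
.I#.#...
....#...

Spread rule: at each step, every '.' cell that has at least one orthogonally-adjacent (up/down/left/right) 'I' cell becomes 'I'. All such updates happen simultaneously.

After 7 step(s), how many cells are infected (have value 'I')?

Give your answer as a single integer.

Step 0 (initial): 3 infected
Step 1: +4 new -> 7 infected
Step 2: +4 new -> 11 infected
Step 3: +4 new -> 15 infected
Step 4: +6 new -> 21 infected
Step 5: +6 new -> 27 infected
Step 6: +7 new -> 34 infected
Step 7: +7 new -> 41 infected

Answer: 41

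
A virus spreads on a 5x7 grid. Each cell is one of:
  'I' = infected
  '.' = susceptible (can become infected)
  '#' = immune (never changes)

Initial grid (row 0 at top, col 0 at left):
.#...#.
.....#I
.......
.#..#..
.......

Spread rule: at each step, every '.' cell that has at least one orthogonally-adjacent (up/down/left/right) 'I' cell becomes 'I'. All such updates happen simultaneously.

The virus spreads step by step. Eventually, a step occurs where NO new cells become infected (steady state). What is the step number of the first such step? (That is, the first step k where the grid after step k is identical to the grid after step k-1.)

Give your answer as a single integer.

Step 0 (initial): 1 infected
Step 1: +2 new -> 3 infected
Step 2: +2 new -> 5 infected
Step 3: +3 new -> 8 infected
Step 4: +3 new -> 11 infected
Step 5: +5 new -> 16 infected
Step 6: +5 new -> 21 infected
Step 7: +4 new -> 25 infected
Step 8: +3 new -> 28 infected
Step 9: +2 new -> 30 infected
Step 10: +0 new -> 30 infected

Answer: 10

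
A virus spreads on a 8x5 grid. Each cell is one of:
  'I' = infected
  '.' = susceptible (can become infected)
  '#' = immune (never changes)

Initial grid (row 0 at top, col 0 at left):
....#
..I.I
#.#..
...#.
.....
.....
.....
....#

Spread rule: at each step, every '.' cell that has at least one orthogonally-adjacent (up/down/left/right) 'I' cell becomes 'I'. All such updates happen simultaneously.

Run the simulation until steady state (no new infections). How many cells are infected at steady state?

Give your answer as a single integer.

Step 0 (initial): 2 infected
Step 1: +4 new -> 6 infected
Step 2: +6 new -> 12 infected
Step 3: +3 new -> 15 infected
Step 4: +5 new -> 20 infected
Step 5: +5 new -> 25 infected
Step 6: +4 new -> 29 infected
Step 7: +4 new -> 33 infected
Step 8: +2 new -> 35 infected
Step 9: +0 new -> 35 infected

Answer: 35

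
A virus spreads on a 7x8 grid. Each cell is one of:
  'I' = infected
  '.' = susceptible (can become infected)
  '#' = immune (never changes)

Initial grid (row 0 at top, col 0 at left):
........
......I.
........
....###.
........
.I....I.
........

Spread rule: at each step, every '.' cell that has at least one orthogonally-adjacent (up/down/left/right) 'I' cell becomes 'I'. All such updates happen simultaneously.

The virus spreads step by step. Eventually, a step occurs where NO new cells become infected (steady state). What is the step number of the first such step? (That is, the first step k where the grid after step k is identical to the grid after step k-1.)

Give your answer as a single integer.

Step 0 (initial): 3 infected
Step 1: +12 new -> 15 infected
Step 2: +16 new -> 31 infected
Step 3: +11 new -> 42 infected
Step 4: +7 new -> 49 infected
Step 5: +3 new -> 52 infected
Step 6: +1 new -> 53 infected
Step 7: +0 new -> 53 infected

Answer: 7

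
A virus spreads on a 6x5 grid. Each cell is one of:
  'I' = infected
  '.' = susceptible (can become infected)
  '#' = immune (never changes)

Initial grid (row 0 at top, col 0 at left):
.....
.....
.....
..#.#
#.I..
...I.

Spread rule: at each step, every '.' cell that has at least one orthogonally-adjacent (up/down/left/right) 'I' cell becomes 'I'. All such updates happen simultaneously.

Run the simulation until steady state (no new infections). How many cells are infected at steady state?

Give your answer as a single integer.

Step 0 (initial): 2 infected
Step 1: +4 new -> 6 infected
Step 2: +4 new -> 10 infected
Step 3: +4 new -> 14 infected
Step 4: +5 new -> 19 infected
Step 5: +5 new -> 24 infected
Step 6: +3 new -> 27 infected
Step 7: +0 new -> 27 infected

Answer: 27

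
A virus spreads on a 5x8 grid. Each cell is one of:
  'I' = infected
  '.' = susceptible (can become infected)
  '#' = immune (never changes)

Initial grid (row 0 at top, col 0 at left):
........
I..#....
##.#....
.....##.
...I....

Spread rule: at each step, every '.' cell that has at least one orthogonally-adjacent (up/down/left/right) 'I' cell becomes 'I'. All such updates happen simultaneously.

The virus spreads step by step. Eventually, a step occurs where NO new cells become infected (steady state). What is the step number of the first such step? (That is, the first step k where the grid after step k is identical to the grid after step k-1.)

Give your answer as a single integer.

Step 0 (initial): 2 infected
Step 1: +5 new -> 7 infected
Step 2: +6 new -> 13 infected
Step 3: +6 new -> 19 infected
Step 4: +5 new -> 24 infected
Step 5: +4 new -> 28 infected
Step 6: +3 new -> 31 infected
Step 7: +2 new -> 33 infected
Step 8: +1 new -> 34 infected
Step 9: +0 new -> 34 infected

Answer: 9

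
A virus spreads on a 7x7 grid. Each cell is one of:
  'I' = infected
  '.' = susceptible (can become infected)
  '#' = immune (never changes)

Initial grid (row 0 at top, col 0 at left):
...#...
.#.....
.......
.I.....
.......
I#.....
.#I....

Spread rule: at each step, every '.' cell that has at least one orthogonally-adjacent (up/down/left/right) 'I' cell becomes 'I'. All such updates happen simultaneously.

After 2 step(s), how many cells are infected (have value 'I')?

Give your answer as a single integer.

Answer: 17

Derivation:
Step 0 (initial): 3 infected
Step 1: +8 new -> 11 infected
Step 2: +6 new -> 17 infected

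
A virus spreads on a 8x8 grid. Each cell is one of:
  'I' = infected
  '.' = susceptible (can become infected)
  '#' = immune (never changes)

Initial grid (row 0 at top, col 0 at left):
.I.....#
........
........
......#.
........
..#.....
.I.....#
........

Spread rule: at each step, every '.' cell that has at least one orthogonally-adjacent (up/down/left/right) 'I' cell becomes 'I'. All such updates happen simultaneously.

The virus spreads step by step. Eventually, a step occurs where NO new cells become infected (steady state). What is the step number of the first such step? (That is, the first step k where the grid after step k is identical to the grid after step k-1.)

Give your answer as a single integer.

Step 0 (initial): 2 infected
Step 1: +7 new -> 9 infected
Step 2: +9 new -> 18 infected
Step 3: +10 new -> 28 infected
Step 4: +9 new -> 37 infected
Step 5: +8 new -> 45 infected
Step 6: +6 new -> 51 infected
Step 7: +6 new -> 57 infected
Step 8: +2 new -> 59 infected
Step 9: +1 new -> 60 infected
Step 10: +0 new -> 60 infected

Answer: 10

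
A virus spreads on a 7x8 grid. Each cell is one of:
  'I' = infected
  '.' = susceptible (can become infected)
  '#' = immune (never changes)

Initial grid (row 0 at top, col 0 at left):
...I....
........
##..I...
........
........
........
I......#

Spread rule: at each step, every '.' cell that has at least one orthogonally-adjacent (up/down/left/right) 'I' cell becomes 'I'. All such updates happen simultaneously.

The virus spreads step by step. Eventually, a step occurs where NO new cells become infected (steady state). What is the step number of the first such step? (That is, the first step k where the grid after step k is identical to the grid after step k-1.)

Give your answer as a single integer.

Step 0 (initial): 3 infected
Step 1: +9 new -> 12 infected
Step 2: +12 new -> 24 infected
Step 3: +14 new -> 38 infected
Step 4: +10 new -> 48 infected
Step 5: +3 new -> 51 infected
Step 6: +2 new -> 53 infected
Step 7: +0 new -> 53 infected

Answer: 7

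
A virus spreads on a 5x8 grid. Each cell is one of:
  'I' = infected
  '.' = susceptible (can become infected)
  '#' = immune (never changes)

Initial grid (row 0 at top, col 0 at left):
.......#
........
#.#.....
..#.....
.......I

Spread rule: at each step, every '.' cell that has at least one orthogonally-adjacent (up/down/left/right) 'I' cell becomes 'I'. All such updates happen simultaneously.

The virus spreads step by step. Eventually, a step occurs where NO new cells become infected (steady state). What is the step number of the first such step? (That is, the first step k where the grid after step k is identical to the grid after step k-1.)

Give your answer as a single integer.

Answer: 12

Derivation:
Step 0 (initial): 1 infected
Step 1: +2 new -> 3 infected
Step 2: +3 new -> 6 infected
Step 3: +4 new -> 10 infected
Step 4: +4 new -> 14 infected
Step 5: +5 new -> 19 infected
Step 6: +4 new -> 23 infected
Step 7: +4 new -> 27 infected
Step 8: +4 new -> 31 infected
Step 9: +2 new -> 33 infected
Step 10: +2 new -> 35 infected
Step 11: +1 new -> 36 infected
Step 12: +0 new -> 36 infected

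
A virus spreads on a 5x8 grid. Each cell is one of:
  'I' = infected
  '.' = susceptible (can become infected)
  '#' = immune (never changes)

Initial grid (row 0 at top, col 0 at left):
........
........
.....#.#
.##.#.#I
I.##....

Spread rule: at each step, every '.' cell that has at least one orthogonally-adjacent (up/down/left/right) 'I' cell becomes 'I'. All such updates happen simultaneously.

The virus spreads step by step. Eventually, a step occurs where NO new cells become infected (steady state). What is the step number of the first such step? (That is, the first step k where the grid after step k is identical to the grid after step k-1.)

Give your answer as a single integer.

Step 0 (initial): 2 infected
Step 1: +3 new -> 5 infected
Step 2: +2 new -> 7 infected
Step 3: +3 new -> 10 infected
Step 4: +5 new -> 15 infected
Step 5: +3 new -> 18 infected
Step 6: +4 new -> 22 infected
Step 7: +2 new -> 24 infected
Step 8: +2 new -> 26 infected
Step 9: +2 new -> 28 infected
Step 10: +3 new -> 31 infected
Step 11: +1 new -> 32 infected
Step 12: +0 new -> 32 infected

Answer: 12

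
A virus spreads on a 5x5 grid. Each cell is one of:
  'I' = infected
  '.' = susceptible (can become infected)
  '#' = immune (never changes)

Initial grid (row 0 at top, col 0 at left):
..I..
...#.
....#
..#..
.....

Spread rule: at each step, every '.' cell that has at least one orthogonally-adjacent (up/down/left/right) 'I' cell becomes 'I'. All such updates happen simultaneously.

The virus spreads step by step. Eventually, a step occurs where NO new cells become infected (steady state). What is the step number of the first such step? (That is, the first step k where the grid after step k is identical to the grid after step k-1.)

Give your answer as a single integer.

Answer: 7

Derivation:
Step 0 (initial): 1 infected
Step 1: +3 new -> 4 infected
Step 2: +4 new -> 8 infected
Step 3: +4 new -> 12 infected
Step 4: +3 new -> 15 infected
Step 5: +4 new -> 19 infected
Step 6: +3 new -> 22 infected
Step 7: +0 new -> 22 infected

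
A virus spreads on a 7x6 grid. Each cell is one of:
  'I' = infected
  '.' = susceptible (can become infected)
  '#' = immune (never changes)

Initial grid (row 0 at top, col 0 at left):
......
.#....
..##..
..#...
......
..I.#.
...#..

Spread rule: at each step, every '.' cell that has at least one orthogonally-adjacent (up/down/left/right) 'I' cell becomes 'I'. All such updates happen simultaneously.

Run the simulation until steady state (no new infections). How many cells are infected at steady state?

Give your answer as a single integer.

Step 0 (initial): 1 infected
Step 1: +4 new -> 5 infected
Step 2: +4 new -> 9 infected
Step 3: +5 new -> 14 infected
Step 4: +4 new -> 18 infected
Step 5: +4 new -> 22 infected
Step 6: +4 new -> 26 infected
Step 7: +5 new -> 31 infected
Step 8: +4 new -> 35 infected
Step 9: +1 new -> 36 infected
Step 10: +0 new -> 36 infected

Answer: 36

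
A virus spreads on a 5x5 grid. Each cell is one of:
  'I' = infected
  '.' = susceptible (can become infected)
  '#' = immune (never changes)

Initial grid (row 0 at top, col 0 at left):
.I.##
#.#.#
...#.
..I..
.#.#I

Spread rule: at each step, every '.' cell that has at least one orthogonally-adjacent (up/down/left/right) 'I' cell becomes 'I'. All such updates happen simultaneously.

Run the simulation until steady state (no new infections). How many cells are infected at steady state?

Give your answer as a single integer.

Answer: 16

Derivation:
Step 0 (initial): 3 infected
Step 1: +8 new -> 11 infected
Step 2: +3 new -> 14 infected
Step 3: +2 new -> 16 infected
Step 4: +0 new -> 16 infected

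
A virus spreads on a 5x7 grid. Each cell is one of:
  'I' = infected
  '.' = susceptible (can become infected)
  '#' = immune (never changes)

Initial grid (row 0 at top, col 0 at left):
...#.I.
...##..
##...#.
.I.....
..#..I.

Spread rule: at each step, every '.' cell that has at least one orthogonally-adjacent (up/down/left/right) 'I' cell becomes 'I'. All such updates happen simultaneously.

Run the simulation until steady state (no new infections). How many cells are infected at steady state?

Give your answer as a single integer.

Step 0 (initial): 3 infected
Step 1: +9 new -> 12 infected
Step 2: +7 new -> 19 infected
Step 3: +4 new -> 23 infected
Step 4: +2 new -> 25 infected
Step 5: +2 new -> 27 infected
Step 6: +1 new -> 28 infected
Step 7: +0 new -> 28 infected

Answer: 28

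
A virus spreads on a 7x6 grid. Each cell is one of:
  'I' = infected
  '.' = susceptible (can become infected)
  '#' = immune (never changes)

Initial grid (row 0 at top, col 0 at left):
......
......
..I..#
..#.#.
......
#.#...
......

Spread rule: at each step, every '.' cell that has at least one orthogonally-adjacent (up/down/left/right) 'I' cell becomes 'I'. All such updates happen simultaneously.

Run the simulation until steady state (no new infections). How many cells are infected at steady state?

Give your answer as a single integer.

Answer: 37

Derivation:
Step 0 (initial): 1 infected
Step 1: +3 new -> 4 infected
Step 2: +7 new -> 11 infected
Step 3: +7 new -> 18 infected
Step 4: +8 new -> 26 infected
Step 5: +5 new -> 31 infected
Step 6: +5 new -> 36 infected
Step 7: +1 new -> 37 infected
Step 8: +0 new -> 37 infected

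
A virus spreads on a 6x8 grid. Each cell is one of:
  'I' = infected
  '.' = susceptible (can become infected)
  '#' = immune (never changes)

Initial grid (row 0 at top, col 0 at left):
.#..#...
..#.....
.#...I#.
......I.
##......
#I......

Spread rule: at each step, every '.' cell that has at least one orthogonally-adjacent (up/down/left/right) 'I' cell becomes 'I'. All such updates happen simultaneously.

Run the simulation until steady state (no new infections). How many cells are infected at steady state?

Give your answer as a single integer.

Step 0 (initial): 3 infected
Step 1: +6 new -> 9 infected
Step 2: +11 new -> 20 infected
Step 3: +11 new -> 31 infected
Step 4: +3 new -> 34 infected
Step 5: +2 new -> 36 infected
Step 6: +1 new -> 37 infected
Step 7: +1 new -> 38 infected
Step 8: +2 new -> 40 infected
Step 9: +0 new -> 40 infected

Answer: 40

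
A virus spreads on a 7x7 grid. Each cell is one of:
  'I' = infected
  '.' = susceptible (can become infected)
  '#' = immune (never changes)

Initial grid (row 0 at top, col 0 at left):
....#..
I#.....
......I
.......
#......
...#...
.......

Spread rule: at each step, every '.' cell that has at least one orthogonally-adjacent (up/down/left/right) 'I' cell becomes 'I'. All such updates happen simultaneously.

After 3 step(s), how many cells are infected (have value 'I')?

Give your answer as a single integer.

Answer: 24

Derivation:
Step 0 (initial): 2 infected
Step 1: +5 new -> 7 infected
Step 2: +8 new -> 15 infected
Step 3: +9 new -> 24 infected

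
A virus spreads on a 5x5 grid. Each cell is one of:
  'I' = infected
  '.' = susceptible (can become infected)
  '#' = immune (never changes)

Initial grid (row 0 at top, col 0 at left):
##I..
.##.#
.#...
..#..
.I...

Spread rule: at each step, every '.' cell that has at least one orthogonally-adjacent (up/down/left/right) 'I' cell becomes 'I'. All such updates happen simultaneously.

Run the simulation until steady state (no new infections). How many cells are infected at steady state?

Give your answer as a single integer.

Step 0 (initial): 2 infected
Step 1: +4 new -> 6 infected
Step 2: +4 new -> 10 infected
Step 3: +4 new -> 14 infected
Step 4: +4 new -> 18 infected
Step 5: +0 new -> 18 infected

Answer: 18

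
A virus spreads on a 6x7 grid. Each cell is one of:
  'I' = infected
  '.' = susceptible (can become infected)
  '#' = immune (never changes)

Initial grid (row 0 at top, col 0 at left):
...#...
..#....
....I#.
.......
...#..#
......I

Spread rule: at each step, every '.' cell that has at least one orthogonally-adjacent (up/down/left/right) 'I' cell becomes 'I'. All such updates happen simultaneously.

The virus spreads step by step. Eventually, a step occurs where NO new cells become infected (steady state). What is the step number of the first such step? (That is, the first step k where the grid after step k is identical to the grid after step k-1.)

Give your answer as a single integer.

Step 0 (initial): 2 infected
Step 1: +4 new -> 6 infected
Step 2: +9 new -> 15 infected
Step 3: +6 new -> 21 infected
Step 4: +7 new -> 28 infected
Step 5: +5 new -> 33 infected
Step 6: +4 new -> 37 infected
Step 7: +0 new -> 37 infected

Answer: 7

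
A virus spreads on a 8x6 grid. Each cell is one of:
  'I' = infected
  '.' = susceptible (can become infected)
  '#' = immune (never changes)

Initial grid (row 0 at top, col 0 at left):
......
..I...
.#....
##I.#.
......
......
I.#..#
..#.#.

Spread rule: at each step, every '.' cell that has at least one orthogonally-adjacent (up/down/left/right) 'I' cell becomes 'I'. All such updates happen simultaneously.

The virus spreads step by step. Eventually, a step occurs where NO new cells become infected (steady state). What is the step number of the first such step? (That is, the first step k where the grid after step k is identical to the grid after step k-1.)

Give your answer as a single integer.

Step 0 (initial): 3 infected
Step 1: +9 new -> 12 infected
Step 2: +11 new -> 23 infected
Step 3: +7 new -> 30 infected
Step 4: +5 new -> 35 infected
Step 5: +4 new -> 39 infected
Step 6: +0 new -> 39 infected

Answer: 6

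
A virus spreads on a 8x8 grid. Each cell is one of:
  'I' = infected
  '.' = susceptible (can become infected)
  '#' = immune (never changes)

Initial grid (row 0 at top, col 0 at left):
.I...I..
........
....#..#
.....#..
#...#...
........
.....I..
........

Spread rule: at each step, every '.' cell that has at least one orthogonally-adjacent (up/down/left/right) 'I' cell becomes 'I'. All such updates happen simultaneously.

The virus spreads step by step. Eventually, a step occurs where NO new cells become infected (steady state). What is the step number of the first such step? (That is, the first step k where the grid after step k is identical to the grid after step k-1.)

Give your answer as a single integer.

Step 0 (initial): 3 infected
Step 1: +10 new -> 13 infected
Step 2: +15 new -> 28 infected
Step 3: +12 new -> 40 infected
Step 4: +10 new -> 50 infected
Step 5: +6 new -> 56 infected
Step 6: +3 new -> 59 infected
Step 7: +0 new -> 59 infected

Answer: 7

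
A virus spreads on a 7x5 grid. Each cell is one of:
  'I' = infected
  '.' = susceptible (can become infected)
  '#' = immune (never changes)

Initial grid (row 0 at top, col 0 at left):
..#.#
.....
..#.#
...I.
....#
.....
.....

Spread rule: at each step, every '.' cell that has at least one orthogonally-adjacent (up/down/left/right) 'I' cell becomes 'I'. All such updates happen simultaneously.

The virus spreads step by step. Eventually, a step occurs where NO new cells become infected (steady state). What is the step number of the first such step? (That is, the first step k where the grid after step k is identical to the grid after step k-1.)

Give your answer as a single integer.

Answer: 7

Derivation:
Step 0 (initial): 1 infected
Step 1: +4 new -> 5 infected
Step 2: +4 new -> 9 infected
Step 3: +9 new -> 18 infected
Step 4: +6 new -> 24 infected
Step 5: +4 new -> 28 infected
Step 6: +2 new -> 30 infected
Step 7: +0 new -> 30 infected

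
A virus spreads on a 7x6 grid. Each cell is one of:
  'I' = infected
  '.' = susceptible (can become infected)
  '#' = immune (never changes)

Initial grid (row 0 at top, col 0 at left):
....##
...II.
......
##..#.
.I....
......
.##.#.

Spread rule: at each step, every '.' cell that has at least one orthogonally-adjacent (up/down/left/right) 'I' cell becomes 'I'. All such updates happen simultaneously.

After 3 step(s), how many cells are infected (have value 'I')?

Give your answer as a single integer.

Step 0 (initial): 3 infected
Step 1: +8 new -> 11 infected
Step 2: +9 new -> 20 infected
Step 3: +7 new -> 27 infected

Answer: 27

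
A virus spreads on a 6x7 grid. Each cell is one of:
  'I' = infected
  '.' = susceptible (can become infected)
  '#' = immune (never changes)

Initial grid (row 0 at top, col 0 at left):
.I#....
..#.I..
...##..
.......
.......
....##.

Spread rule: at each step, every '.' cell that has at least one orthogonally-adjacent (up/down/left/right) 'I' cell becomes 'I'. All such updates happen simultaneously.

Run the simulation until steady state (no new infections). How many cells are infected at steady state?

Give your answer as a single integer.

Answer: 36

Derivation:
Step 0 (initial): 2 infected
Step 1: +5 new -> 7 infected
Step 2: +6 new -> 13 infected
Step 3: +6 new -> 19 infected
Step 4: +6 new -> 25 infected
Step 5: +6 new -> 31 infected
Step 6: +4 new -> 35 infected
Step 7: +1 new -> 36 infected
Step 8: +0 new -> 36 infected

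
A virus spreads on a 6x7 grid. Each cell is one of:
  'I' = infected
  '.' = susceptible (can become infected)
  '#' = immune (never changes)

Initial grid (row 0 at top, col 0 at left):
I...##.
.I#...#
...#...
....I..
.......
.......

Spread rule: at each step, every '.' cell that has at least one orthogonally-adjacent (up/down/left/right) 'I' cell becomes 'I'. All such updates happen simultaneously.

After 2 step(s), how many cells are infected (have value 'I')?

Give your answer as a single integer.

Answer: 21

Derivation:
Step 0 (initial): 3 infected
Step 1: +7 new -> 10 infected
Step 2: +11 new -> 21 infected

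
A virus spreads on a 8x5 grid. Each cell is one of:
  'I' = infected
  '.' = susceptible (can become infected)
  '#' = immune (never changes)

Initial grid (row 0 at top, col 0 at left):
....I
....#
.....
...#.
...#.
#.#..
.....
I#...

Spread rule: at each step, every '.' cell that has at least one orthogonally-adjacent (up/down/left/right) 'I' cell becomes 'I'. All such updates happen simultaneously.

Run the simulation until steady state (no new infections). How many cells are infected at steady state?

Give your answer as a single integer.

Step 0 (initial): 2 infected
Step 1: +2 new -> 4 infected
Step 2: +3 new -> 7 infected
Step 3: +5 new -> 12 infected
Step 4: +7 new -> 19 infected
Step 5: +10 new -> 29 infected
Step 6: +5 new -> 34 infected
Step 7: +0 new -> 34 infected

Answer: 34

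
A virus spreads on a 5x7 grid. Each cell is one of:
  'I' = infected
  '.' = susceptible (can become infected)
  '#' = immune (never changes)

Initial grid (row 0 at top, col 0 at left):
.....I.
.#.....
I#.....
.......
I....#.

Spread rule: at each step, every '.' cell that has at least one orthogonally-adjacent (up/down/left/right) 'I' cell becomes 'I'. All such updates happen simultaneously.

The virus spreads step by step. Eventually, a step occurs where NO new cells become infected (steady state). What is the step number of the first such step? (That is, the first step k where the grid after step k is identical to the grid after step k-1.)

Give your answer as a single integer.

Step 0 (initial): 3 infected
Step 1: +6 new -> 9 infected
Step 2: +7 new -> 16 infected
Step 3: +8 new -> 24 infected
Step 4: +7 new -> 31 infected
Step 5: +1 new -> 32 infected
Step 6: +0 new -> 32 infected

Answer: 6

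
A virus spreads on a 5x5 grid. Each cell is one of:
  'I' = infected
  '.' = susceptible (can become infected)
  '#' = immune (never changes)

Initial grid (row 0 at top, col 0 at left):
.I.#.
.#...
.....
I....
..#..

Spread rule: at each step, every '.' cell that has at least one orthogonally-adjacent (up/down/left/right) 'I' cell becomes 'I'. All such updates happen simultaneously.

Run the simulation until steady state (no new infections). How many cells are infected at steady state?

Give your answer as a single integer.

Answer: 22

Derivation:
Step 0 (initial): 2 infected
Step 1: +5 new -> 7 infected
Step 2: +5 new -> 12 infected
Step 3: +3 new -> 15 infected
Step 4: +4 new -> 19 infected
Step 5: +3 new -> 22 infected
Step 6: +0 new -> 22 infected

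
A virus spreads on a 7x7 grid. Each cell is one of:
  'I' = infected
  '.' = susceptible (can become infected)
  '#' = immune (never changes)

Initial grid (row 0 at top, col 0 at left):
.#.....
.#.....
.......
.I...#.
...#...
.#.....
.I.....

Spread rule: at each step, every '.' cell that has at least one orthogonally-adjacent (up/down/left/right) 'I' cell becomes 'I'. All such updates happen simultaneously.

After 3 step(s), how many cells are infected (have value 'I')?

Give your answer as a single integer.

Step 0 (initial): 2 infected
Step 1: +6 new -> 8 infected
Step 2: +8 new -> 16 infected
Step 3: +6 new -> 22 infected

Answer: 22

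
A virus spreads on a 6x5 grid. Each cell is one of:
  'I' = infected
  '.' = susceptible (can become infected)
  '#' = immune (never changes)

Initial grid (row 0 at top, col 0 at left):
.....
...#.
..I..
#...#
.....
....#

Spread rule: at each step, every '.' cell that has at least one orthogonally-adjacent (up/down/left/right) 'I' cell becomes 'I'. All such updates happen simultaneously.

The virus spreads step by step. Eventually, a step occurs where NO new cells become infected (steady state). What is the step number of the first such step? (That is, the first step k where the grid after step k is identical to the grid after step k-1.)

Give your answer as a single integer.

Step 0 (initial): 1 infected
Step 1: +4 new -> 5 infected
Step 2: +7 new -> 12 infected
Step 3: +7 new -> 19 infected
Step 4: +6 new -> 25 infected
Step 5: +1 new -> 26 infected
Step 6: +0 new -> 26 infected

Answer: 6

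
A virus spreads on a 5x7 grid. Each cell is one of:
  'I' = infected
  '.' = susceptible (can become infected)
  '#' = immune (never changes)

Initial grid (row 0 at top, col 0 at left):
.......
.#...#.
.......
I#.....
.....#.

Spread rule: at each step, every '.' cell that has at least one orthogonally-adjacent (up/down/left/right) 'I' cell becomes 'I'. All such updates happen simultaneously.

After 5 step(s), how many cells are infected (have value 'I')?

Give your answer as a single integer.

Answer: 19

Derivation:
Step 0 (initial): 1 infected
Step 1: +2 new -> 3 infected
Step 2: +3 new -> 6 infected
Step 3: +3 new -> 9 infected
Step 4: +5 new -> 14 infected
Step 5: +5 new -> 19 infected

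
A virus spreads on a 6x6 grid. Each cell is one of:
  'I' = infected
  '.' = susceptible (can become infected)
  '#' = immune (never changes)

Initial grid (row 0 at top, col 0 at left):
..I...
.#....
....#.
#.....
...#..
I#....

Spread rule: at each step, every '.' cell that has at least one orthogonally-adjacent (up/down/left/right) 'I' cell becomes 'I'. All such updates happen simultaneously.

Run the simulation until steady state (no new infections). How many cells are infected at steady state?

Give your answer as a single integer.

Answer: 31

Derivation:
Step 0 (initial): 2 infected
Step 1: +4 new -> 6 infected
Step 2: +5 new -> 11 infected
Step 3: +8 new -> 19 infected
Step 4: +4 new -> 23 infected
Step 5: +3 new -> 26 infected
Step 6: +3 new -> 29 infected
Step 7: +2 new -> 31 infected
Step 8: +0 new -> 31 infected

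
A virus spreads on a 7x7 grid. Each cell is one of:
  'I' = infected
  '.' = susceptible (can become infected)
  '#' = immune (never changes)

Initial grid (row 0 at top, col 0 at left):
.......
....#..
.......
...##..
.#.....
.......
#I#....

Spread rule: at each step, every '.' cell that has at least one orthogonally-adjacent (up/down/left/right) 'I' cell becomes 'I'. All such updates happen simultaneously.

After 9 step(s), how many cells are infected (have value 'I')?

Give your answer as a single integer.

Answer: 40

Derivation:
Step 0 (initial): 1 infected
Step 1: +1 new -> 2 infected
Step 2: +2 new -> 4 infected
Step 3: +3 new -> 7 infected
Step 4: +5 new -> 12 infected
Step 5: +6 new -> 18 infected
Step 6: +7 new -> 25 infected
Step 7: +8 new -> 33 infected
Step 8: +4 new -> 37 infected
Step 9: +3 new -> 40 infected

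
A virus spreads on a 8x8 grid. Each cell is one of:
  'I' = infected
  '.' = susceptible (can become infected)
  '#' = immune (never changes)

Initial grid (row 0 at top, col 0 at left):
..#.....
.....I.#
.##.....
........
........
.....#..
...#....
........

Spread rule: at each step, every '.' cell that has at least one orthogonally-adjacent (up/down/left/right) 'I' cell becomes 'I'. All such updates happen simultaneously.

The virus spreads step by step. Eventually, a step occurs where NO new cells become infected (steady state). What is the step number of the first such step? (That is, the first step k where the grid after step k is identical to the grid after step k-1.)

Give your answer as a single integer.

Answer: 12

Derivation:
Step 0 (initial): 1 infected
Step 1: +4 new -> 5 infected
Step 2: +6 new -> 11 infected
Step 3: +8 new -> 19 infected
Step 4: +5 new -> 24 infected
Step 5: +7 new -> 31 infected
Step 6: +8 new -> 39 infected
Step 7: +7 new -> 46 infected
Step 8: +6 new -> 52 infected
Step 9: +3 new -> 55 infected
Step 10: +2 new -> 57 infected
Step 11: +1 new -> 58 infected
Step 12: +0 new -> 58 infected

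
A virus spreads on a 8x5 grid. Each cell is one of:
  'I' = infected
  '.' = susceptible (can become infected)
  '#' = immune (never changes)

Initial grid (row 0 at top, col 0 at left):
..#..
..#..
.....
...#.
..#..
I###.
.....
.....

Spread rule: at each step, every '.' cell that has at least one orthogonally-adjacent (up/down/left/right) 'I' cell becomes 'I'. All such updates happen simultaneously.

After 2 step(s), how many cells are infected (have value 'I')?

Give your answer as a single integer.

Answer: 7

Derivation:
Step 0 (initial): 1 infected
Step 1: +2 new -> 3 infected
Step 2: +4 new -> 7 infected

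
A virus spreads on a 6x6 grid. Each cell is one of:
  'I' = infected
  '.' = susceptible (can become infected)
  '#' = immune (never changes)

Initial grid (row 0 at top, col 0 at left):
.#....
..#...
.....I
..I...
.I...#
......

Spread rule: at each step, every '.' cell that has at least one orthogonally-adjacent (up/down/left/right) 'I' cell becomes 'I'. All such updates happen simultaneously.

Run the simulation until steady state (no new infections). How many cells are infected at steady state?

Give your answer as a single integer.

Answer: 33

Derivation:
Step 0 (initial): 3 infected
Step 1: +9 new -> 12 infected
Step 2: +9 new -> 21 infected
Step 3: +6 new -> 27 infected
Step 4: +3 new -> 30 infected
Step 5: +3 new -> 33 infected
Step 6: +0 new -> 33 infected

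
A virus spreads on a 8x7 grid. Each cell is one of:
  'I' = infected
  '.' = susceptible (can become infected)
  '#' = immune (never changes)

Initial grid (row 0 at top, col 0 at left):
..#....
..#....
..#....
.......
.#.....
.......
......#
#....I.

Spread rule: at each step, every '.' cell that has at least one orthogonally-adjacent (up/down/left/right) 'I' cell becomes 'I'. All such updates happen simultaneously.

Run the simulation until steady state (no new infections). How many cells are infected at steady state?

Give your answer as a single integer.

Step 0 (initial): 1 infected
Step 1: +3 new -> 4 infected
Step 2: +3 new -> 7 infected
Step 3: +5 new -> 12 infected
Step 4: +6 new -> 18 infected
Step 5: +6 new -> 24 infected
Step 6: +7 new -> 31 infected
Step 7: +6 new -> 37 infected
Step 8: +5 new -> 42 infected
Step 9: +3 new -> 45 infected
Step 10: +2 new -> 47 infected
Step 11: +2 new -> 49 infected
Step 12: +1 new -> 50 infected
Step 13: +0 new -> 50 infected

Answer: 50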